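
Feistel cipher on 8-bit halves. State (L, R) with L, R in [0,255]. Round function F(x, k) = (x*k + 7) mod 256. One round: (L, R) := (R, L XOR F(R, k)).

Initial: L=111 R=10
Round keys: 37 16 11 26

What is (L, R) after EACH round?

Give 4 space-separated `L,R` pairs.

Answer: 10,22 22,109 109,160 160,42

Derivation:
Round 1 (k=37): L=10 R=22
Round 2 (k=16): L=22 R=109
Round 3 (k=11): L=109 R=160
Round 4 (k=26): L=160 R=42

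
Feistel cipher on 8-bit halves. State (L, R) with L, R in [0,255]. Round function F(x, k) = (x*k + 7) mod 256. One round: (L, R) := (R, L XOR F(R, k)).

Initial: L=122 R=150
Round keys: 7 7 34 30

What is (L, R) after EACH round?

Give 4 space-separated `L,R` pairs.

Answer: 150,91 91,18 18,48 48,181

Derivation:
Round 1 (k=7): L=150 R=91
Round 2 (k=7): L=91 R=18
Round 3 (k=34): L=18 R=48
Round 4 (k=30): L=48 R=181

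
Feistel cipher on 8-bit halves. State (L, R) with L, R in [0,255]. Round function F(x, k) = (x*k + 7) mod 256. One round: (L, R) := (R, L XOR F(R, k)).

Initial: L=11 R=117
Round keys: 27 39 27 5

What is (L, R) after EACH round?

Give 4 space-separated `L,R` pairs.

Round 1 (k=27): L=117 R=85
Round 2 (k=39): L=85 R=143
Round 3 (k=27): L=143 R=73
Round 4 (k=5): L=73 R=251

Answer: 117,85 85,143 143,73 73,251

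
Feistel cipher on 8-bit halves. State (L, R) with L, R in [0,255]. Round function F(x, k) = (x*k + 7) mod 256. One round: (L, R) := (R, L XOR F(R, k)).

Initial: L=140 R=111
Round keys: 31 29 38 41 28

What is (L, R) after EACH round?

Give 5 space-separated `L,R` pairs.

Answer: 111,244 244,196 196,235 235,110 110,228

Derivation:
Round 1 (k=31): L=111 R=244
Round 2 (k=29): L=244 R=196
Round 3 (k=38): L=196 R=235
Round 4 (k=41): L=235 R=110
Round 5 (k=28): L=110 R=228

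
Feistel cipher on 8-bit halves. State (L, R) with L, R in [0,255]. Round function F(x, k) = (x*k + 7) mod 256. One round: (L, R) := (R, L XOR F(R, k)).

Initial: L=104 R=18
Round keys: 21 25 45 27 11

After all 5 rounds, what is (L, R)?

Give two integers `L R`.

Answer: 77 230

Derivation:
Round 1 (k=21): L=18 R=233
Round 2 (k=25): L=233 R=218
Round 3 (k=45): L=218 R=176
Round 4 (k=27): L=176 R=77
Round 5 (k=11): L=77 R=230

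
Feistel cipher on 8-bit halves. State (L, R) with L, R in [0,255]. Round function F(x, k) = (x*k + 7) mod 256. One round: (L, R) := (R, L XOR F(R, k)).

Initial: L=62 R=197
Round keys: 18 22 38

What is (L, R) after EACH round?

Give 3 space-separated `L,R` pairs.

Answer: 197,223 223,244 244,224

Derivation:
Round 1 (k=18): L=197 R=223
Round 2 (k=22): L=223 R=244
Round 3 (k=38): L=244 R=224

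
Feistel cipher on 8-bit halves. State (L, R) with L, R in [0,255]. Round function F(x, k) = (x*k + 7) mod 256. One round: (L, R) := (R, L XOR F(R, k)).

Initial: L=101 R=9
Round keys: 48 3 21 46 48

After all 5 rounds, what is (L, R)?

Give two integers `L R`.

Answer: 113 110

Derivation:
Round 1 (k=48): L=9 R=210
Round 2 (k=3): L=210 R=116
Round 3 (k=21): L=116 R=89
Round 4 (k=46): L=89 R=113
Round 5 (k=48): L=113 R=110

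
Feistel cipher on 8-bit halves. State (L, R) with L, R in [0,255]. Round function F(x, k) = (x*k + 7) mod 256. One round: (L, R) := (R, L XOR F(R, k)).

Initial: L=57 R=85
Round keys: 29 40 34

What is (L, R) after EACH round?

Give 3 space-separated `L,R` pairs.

Round 1 (k=29): L=85 R=145
Round 2 (k=40): L=145 R=250
Round 3 (k=34): L=250 R=170

Answer: 85,145 145,250 250,170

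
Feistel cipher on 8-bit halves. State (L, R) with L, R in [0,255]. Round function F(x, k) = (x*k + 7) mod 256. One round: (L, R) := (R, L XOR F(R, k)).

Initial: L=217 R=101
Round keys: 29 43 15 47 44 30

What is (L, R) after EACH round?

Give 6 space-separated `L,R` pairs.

Round 1 (k=29): L=101 R=161
Round 2 (k=43): L=161 R=119
Round 3 (k=15): L=119 R=161
Round 4 (k=47): L=161 R=225
Round 5 (k=44): L=225 R=18
Round 6 (k=30): L=18 R=194

Answer: 101,161 161,119 119,161 161,225 225,18 18,194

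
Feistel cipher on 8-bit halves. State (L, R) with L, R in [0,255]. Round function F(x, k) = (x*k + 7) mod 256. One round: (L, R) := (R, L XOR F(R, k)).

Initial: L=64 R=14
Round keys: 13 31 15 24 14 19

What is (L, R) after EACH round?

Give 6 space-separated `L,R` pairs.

Round 1 (k=13): L=14 R=253
Round 2 (k=31): L=253 R=164
Round 3 (k=15): L=164 R=94
Round 4 (k=24): L=94 R=115
Round 5 (k=14): L=115 R=15
Round 6 (k=19): L=15 R=87

Answer: 14,253 253,164 164,94 94,115 115,15 15,87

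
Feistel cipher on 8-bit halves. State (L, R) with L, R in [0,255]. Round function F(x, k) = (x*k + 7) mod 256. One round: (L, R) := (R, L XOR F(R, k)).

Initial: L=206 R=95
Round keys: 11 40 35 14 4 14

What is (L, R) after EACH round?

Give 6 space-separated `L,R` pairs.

Round 1 (k=11): L=95 R=210
Round 2 (k=40): L=210 R=136
Round 3 (k=35): L=136 R=77
Round 4 (k=14): L=77 R=181
Round 5 (k=4): L=181 R=150
Round 6 (k=14): L=150 R=142

Answer: 95,210 210,136 136,77 77,181 181,150 150,142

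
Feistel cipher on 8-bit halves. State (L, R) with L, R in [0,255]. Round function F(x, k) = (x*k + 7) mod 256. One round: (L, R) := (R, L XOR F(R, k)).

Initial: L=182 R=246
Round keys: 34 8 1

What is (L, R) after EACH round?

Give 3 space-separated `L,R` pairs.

Answer: 246,5 5,217 217,229

Derivation:
Round 1 (k=34): L=246 R=5
Round 2 (k=8): L=5 R=217
Round 3 (k=1): L=217 R=229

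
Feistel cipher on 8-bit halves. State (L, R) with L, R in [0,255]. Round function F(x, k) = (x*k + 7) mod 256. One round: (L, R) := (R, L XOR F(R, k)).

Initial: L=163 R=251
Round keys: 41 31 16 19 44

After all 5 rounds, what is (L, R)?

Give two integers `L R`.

Answer: 36 249

Derivation:
Round 1 (k=41): L=251 R=153
Round 2 (k=31): L=153 R=117
Round 3 (k=16): L=117 R=206
Round 4 (k=19): L=206 R=36
Round 5 (k=44): L=36 R=249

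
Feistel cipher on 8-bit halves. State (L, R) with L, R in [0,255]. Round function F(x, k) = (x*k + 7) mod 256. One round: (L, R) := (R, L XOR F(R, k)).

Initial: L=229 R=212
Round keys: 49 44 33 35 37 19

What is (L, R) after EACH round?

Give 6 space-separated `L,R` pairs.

Round 1 (k=49): L=212 R=126
Round 2 (k=44): L=126 R=123
Round 3 (k=33): L=123 R=156
Round 4 (k=35): L=156 R=32
Round 5 (k=37): L=32 R=59
Round 6 (k=19): L=59 R=72

Answer: 212,126 126,123 123,156 156,32 32,59 59,72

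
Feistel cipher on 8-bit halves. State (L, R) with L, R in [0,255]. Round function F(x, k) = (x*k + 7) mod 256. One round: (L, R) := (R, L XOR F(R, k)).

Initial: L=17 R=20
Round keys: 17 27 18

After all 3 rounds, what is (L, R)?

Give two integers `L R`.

Round 1 (k=17): L=20 R=74
Round 2 (k=27): L=74 R=193
Round 3 (k=18): L=193 R=211

Answer: 193 211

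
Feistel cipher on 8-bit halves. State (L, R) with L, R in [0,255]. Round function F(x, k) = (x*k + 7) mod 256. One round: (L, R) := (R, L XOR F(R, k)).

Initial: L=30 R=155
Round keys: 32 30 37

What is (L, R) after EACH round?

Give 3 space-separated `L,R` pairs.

Round 1 (k=32): L=155 R=121
Round 2 (k=30): L=121 R=174
Round 3 (k=37): L=174 R=84

Answer: 155,121 121,174 174,84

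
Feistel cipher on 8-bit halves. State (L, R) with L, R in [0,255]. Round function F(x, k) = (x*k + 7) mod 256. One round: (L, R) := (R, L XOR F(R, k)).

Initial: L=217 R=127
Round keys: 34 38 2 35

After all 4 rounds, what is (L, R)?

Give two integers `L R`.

Answer: 27 40

Derivation:
Round 1 (k=34): L=127 R=60
Round 2 (k=38): L=60 R=144
Round 3 (k=2): L=144 R=27
Round 4 (k=35): L=27 R=40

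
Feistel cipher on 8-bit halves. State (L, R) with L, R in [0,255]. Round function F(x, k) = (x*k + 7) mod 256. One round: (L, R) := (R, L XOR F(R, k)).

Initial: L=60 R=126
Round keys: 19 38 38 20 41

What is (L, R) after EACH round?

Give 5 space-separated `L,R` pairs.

Answer: 126,93 93,171 171,52 52,188 188,23

Derivation:
Round 1 (k=19): L=126 R=93
Round 2 (k=38): L=93 R=171
Round 3 (k=38): L=171 R=52
Round 4 (k=20): L=52 R=188
Round 5 (k=41): L=188 R=23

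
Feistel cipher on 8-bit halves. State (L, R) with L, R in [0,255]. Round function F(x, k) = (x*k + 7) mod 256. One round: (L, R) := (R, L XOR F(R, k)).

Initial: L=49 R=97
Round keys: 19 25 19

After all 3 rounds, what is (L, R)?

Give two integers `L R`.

Round 1 (k=19): L=97 R=11
Round 2 (k=25): L=11 R=123
Round 3 (k=19): L=123 R=35

Answer: 123 35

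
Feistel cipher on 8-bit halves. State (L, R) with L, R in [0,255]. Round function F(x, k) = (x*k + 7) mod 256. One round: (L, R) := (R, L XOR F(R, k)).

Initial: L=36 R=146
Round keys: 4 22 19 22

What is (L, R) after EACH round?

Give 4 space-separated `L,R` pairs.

Answer: 146,107 107,171 171,211 211,130

Derivation:
Round 1 (k=4): L=146 R=107
Round 2 (k=22): L=107 R=171
Round 3 (k=19): L=171 R=211
Round 4 (k=22): L=211 R=130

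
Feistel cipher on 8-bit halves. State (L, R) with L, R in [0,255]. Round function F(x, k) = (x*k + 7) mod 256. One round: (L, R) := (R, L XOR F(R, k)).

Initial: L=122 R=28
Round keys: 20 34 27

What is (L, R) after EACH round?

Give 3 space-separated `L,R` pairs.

Answer: 28,77 77,93 93,155

Derivation:
Round 1 (k=20): L=28 R=77
Round 2 (k=34): L=77 R=93
Round 3 (k=27): L=93 R=155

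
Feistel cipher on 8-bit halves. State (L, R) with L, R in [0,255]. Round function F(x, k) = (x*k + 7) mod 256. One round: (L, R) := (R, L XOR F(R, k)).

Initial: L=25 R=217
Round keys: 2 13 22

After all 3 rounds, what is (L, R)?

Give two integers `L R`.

Round 1 (k=2): L=217 R=160
Round 2 (k=13): L=160 R=254
Round 3 (k=22): L=254 R=123

Answer: 254 123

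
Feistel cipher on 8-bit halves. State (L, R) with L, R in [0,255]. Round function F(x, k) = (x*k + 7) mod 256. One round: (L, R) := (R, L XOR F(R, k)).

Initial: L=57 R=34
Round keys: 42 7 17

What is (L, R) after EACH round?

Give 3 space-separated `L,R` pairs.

Round 1 (k=42): L=34 R=162
Round 2 (k=7): L=162 R=87
Round 3 (k=17): L=87 R=108

Answer: 34,162 162,87 87,108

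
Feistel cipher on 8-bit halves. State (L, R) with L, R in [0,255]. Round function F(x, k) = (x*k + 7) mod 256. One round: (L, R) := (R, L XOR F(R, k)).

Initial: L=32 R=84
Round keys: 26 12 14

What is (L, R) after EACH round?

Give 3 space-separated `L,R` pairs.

Round 1 (k=26): L=84 R=175
Round 2 (k=12): L=175 R=111
Round 3 (k=14): L=111 R=182

Answer: 84,175 175,111 111,182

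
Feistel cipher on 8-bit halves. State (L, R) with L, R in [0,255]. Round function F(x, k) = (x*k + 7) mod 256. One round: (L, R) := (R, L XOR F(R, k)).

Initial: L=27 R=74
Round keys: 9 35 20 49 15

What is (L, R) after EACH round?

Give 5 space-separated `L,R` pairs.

Answer: 74,186 186,63 63,73 73,63 63,241

Derivation:
Round 1 (k=9): L=74 R=186
Round 2 (k=35): L=186 R=63
Round 3 (k=20): L=63 R=73
Round 4 (k=49): L=73 R=63
Round 5 (k=15): L=63 R=241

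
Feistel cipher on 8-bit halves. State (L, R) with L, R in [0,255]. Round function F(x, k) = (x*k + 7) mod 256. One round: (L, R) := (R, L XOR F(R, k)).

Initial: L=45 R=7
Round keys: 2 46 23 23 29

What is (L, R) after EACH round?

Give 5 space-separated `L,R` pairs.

Answer: 7,56 56,16 16,79 79,48 48,56

Derivation:
Round 1 (k=2): L=7 R=56
Round 2 (k=46): L=56 R=16
Round 3 (k=23): L=16 R=79
Round 4 (k=23): L=79 R=48
Round 5 (k=29): L=48 R=56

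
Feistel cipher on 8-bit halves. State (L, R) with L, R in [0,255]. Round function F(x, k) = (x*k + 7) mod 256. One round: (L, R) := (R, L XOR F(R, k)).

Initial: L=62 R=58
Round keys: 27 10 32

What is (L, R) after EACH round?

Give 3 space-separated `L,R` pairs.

Answer: 58,27 27,47 47,252

Derivation:
Round 1 (k=27): L=58 R=27
Round 2 (k=10): L=27 R=47
Round 3 (k=32): L=47 R=252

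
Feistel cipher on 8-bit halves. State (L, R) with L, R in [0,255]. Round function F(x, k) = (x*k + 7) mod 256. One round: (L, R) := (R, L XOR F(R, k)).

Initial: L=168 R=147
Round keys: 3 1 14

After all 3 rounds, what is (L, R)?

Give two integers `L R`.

Round 1 (k=3): L=147 R=104
Round 2 (k=1): L=104 R=252
Round 3 (k=14): L=252 R=167

Answer: 252 167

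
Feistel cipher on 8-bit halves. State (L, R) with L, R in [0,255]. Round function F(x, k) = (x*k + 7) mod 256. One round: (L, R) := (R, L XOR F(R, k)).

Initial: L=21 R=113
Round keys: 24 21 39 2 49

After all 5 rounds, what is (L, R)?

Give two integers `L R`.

Answer: 25 69

Derivation:
Round 1 (k=24): L=113 R=138
Round 2 (k=21): L=138 R=40
Round 3 (k=39): L=40 R=149
Round 4 (k=2): L=149 R=25
Round 5 (k=49): L=25 R=69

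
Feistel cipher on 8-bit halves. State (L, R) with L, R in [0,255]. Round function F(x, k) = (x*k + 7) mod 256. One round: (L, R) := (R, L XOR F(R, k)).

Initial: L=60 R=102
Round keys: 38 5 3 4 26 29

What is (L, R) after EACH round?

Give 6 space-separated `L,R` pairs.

Answer: 102,23 23,28 28,76 76,43 43,41 41,135

Derivation:
Round 1 (k=38): L=102 R=23
Round 2 (k=5): L=23 R=28
Round 3 (k=3): L=28 R=76
Round 4 (k=4): L=76 R=43
Round 5 (k=26): L=43 R=41
Round 6 (k=29): L=41 R=135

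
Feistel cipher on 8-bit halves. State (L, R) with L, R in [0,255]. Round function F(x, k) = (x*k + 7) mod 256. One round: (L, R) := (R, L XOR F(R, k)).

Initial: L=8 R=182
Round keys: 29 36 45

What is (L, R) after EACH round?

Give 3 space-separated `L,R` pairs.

Round 1 (k=29): L=182 R=173
Round 2 (k=36): L=173 R=237
Round 3 (k=45): L=237 R=29

Answer: 182,173 173,237 237,29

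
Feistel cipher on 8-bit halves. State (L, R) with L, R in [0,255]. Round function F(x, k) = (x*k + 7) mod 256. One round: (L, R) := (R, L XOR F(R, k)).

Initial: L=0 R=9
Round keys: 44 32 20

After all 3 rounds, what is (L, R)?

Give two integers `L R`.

Round 1 (k=44): L=9 R=147
Round 2 (k=32): L=147 R=110
Round 3 (k=20): L=110 R=12

Answer: 110 12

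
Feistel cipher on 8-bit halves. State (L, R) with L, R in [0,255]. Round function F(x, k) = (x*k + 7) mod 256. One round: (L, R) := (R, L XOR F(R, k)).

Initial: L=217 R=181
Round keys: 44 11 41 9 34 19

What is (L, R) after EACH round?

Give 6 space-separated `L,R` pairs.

Answer: 181,250 250,112 112,13 13,12 12,146 146,209

Derivation:
Round 1 (k=44): L=181 R=250
Round 2 (k=11): L=250 R=112
Round 3 (k=41): L=112 R=13
Round 4 (k=9): L=13 R=12
Round 5 (k=34): L=12 R=146
Round 6 (k=19): L=146 R=209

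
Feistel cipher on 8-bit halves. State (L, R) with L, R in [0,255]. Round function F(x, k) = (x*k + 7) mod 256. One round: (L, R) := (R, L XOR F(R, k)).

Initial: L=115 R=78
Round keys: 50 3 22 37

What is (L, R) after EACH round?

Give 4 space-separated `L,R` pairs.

Answer: 78,48 48,217 217,157 157,97

Derivation:
Round 1 (k=50): L=78 R=48
Round 2 (k=3): L=48 R=217
Round 3 (k=22): L=217 R=157
Round 4 (k=37): L=157 R=97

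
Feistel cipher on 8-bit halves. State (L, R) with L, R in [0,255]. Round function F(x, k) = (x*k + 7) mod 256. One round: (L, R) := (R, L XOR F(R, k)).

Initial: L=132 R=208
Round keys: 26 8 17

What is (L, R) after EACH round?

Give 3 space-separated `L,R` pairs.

Answer: 208,163 163,207 207,101

Derivation:
Round 1 (k=26): L=208 R=163
Round 2 (k=8): L=163 R=207
Round 3 (k=17): L=207 R=101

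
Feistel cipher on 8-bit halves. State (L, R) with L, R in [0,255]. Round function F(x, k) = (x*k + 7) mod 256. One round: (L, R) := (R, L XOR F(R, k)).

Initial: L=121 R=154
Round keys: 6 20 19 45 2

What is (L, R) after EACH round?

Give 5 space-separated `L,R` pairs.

Answer: 154,218 218,149 149,204 204,118 118,63

Derivation:
Round 1 (k=6): L=154 R=218
Round 2 (k=20): L=218 R=149
Round 3 (k=19): L=149 R=204
Round 4 (k=45): L=204 R=118
Round 5 (k=2): L=118 R=63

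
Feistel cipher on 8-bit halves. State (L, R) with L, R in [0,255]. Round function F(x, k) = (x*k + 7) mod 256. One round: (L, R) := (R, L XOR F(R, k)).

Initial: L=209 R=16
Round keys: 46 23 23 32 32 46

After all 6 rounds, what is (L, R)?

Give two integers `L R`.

Round 1 (k=46): L=16 R=54
Round 2 (k=23): L=54 R=241
Round 3 (k=23): L=241 R=152
Round 4 (k=32): L=152 R=246
Round 5 (k=32): L=246 R=95
Round 6 (k=46): L=95 R=239

Answer: 95 239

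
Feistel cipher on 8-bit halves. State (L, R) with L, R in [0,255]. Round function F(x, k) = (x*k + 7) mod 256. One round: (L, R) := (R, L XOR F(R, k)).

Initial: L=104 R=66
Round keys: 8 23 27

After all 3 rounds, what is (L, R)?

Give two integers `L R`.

Round 1 (k=8): L=66 R=127
Round 2 (k=23): L=127 R=50
Round 3 (k=27): L=50 R=50

Answer: 50 50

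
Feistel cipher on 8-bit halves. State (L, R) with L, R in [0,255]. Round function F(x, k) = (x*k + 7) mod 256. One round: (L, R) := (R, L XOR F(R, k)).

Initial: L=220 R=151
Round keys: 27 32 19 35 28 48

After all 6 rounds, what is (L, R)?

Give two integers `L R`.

Round 1 (k=27): L=151 R=40
Round 2 (k=32): L=40 R=144
Round 3 (k=19): L=144 R=159
Round 4 (k=35): L=159 R=84
Round 5 (k=28): L=84 R=168
Round 6 (k=48): L=168 R=211

Answer: 168 211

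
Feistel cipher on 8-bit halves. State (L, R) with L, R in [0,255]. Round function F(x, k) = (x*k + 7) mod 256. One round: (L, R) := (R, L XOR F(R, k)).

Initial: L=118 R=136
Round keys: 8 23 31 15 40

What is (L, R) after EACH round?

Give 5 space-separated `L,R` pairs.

Answer: 136,49 49,230 230,208 208,209 209,127

Derivation:
Round 1 (k=8): L=136 R=49
Round 2 (k=23): L=49 R=230
Round 3 (k=31): L=230 R=208
Round 4 (k=15): L=208 R=209
Round 5 (k=40): L=209 R=127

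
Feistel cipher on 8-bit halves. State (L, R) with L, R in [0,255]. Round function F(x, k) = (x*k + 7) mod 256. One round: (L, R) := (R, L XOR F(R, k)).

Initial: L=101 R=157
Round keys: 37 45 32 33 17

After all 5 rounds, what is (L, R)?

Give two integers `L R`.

Round 1 (k=37): L=157 R=221
Round 2 (k=45): L=221 R=125
Round 3 (k=32): L=125 R=122
Round 4 (k=33): L=122 R=188
Round 5 (k=17): L=188 R=249

Answer: 188 249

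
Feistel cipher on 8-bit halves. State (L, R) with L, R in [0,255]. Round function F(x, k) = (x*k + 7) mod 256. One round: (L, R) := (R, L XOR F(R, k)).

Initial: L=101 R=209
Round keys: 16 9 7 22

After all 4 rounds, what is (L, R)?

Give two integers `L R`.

Answer: 157 93

Derivation:
Round 1 (k=16): L=209 R=114
Round 2 (k=9): L=114 R=216
Round 3 (k=7): L=216 R=157
Round 4 (k=22): L=157 R=93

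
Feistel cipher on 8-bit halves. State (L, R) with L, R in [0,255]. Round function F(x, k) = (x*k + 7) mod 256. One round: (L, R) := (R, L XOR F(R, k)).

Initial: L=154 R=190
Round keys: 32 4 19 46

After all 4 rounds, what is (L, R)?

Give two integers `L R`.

Round 1 (k=32): L=190 R=93
Round 2 (k=4): L=93 R=197
Round 3 (k=19): L=197 R=251
Round 4 (k=46): L=251 R=228

Answer: 251 228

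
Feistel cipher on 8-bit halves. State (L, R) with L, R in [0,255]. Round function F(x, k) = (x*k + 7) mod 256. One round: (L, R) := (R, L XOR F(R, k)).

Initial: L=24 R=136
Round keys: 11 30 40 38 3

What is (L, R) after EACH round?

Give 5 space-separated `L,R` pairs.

Answer: 136,199 199,209 209,104 104,166 166,145

Derivation:
Round 1 (k=11): L=136 R=199
Round 2 (k=30): L=199 R=209
Round 3 (k=40): L=209 R=104
Round 4 (k=38): L=104 R=166
Round 5 (k=3): L=166 R=145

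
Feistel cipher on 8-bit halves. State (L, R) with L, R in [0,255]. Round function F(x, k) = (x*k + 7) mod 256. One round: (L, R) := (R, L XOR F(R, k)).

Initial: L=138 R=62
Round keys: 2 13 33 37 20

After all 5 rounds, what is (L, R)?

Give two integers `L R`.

Answer: 197 235

Derivation:
Round 1 (k=2): L=62 R=9
Round 2 (k=13): L=9 R=66
Round 3 (k=33): L=66 R=128
Round 4 (k=37): L=128 R=197
Round 5 (k=20): L=197 R=235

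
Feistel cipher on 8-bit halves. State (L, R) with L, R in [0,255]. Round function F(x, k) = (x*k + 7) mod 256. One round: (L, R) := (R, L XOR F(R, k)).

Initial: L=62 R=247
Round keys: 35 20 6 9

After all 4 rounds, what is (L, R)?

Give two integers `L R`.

Answer: 101 140

Derivation:
Round 1 (k=35): L=247 R=242
Round 2 (k=20): L=242 R=24
Round 3 (k=6): L=24 R=101
Round 4 (k=9): L=101 R=140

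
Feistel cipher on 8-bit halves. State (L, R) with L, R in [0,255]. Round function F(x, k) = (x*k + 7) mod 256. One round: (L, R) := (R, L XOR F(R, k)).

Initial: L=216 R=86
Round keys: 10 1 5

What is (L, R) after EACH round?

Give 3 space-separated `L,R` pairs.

Round 1 (k=10): L=86 R=187
Round 2 (k=1): L=187 R=148
Round 3 (k=5): L=148 R=80

Answer: 86,187 187,148 148,80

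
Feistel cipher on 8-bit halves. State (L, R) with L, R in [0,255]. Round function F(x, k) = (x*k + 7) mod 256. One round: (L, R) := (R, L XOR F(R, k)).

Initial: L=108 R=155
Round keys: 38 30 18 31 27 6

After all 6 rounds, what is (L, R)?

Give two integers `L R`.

Answer: 2 100

Derivation:
Round 1 (k=38): L=155 R=101
Round 2 (k=30): L=101 R=70
Round 3 (k=18): L=70 R=150
Round 4 (k=31): L=150 R=119
Round 5 (k=27): L=119 R=2
Round 6 (k=6): L=2 R=100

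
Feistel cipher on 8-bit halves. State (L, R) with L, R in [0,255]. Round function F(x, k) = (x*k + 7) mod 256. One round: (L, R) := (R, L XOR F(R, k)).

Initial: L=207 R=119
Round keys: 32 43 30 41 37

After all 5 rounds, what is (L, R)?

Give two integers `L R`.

Round 1 (k=32): L=119 R=40
Round 2 (k=43): L=40 R=200
Round 3 (k=30): L=200 R=95
Round 4 (k=41): L=95 R=246
Round 5 (k=37): L=246 R=202

Answer: 246 202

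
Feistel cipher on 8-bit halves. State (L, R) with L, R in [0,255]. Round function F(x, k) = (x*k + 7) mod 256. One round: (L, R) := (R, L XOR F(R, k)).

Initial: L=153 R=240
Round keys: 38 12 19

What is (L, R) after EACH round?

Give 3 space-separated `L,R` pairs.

Round 1 (k=38): L=240 R=62
Round 2 (k=12): L=62 R=31
Round 3 (k=19): L=31 R=106

Answer: 240,62 62,31 31,106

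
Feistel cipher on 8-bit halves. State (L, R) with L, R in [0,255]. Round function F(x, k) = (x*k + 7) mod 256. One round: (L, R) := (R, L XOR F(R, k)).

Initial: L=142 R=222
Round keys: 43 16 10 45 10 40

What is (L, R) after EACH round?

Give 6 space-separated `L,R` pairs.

Answer: 222,223 223,41 41,126 126,4 4,81 81,171

Derivation:
Round 1 (k=43): L=222 R=223
Round 2 (k=16): L=223 R=41
Round 3 (k=10): L=41 R=126
Round 4 (k=45): L=126 R=4
Round 5 (k=10): L=4 R=81
Round 6 (k=40): L=81 R=171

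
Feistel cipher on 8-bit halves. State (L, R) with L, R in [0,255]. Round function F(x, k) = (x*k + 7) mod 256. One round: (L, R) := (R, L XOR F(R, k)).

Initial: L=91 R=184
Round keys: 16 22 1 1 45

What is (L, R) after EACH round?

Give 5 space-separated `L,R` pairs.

Answer: 184,220 220,87 87,130 130,222 222,143

Derivation:
Round 1 (k=16): L=184 R=220
Round 2 (k=22): L=220 R=87
Round 3 (k=1): L=87 R=130
Round 4 (k=1): L=130 R=222
Round 5 (k=45): L=222 R=143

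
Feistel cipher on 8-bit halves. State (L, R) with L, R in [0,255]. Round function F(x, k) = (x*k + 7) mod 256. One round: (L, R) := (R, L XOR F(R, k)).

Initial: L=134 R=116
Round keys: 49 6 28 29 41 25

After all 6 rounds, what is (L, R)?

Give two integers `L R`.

Round 1 (k=49): L=116 R=189
Round 2 (k=6): L=189 R=1
Round 3 (k=28): L=1 R=158
Round 4 (k=29): L=158 R=236
Round 5 (k=41): L=236 R=77
Round 6 (k=25): L=77 R=96

Answer: 77 96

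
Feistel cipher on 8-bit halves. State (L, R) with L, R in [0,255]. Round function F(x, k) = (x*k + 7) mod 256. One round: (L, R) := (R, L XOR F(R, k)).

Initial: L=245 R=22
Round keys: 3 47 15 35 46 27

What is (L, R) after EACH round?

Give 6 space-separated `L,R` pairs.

Round 1 (k=3): L=22 R=188
Round 2 (k=47): L=188 R=157
Round 3 (k=15): L=157 R=134
Round 4 (k=35): L=134 R=196
Round 5 (k=46): L=196 R=185
Round 6 (k=27): L=185 R=78

Answer: 22,188 188,157 157,134 134,196 196,185 185,78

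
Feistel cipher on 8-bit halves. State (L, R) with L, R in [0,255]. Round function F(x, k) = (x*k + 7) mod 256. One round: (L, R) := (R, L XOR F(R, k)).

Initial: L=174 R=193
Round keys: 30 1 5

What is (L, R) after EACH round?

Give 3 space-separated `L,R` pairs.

Round 1 (k=30): L=193 R=11
Round 2 (k=1): L=11 R=211
Round 3 (k=5): L=211 R=45

Answer: 193,11 11,211 211,45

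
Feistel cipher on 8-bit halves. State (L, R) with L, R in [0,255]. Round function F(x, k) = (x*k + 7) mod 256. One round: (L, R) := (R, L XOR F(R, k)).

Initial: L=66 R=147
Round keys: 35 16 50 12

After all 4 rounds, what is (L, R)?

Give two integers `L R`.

Answer: 77 23

Derivation:
Round 1 (k=35): L=147 R=98
Round 2 (k=16): L=98 R=180
Round 3 (k=50): L=180 R=77
Round 4 (k=12): L=77 R=23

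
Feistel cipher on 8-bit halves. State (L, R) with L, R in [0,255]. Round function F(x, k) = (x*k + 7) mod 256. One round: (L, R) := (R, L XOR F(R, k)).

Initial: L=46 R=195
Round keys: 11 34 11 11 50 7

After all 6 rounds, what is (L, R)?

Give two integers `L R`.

Answer: 58 239

Derivation:
Round 1 (k=11): L=195 R=70
Round 2 (k=34): L=70 R=144
Round 3 (k=11): L=144 R=113
Round 4 (k=11): L=113 R=114
Round 5 (k=50): L=114 R=58
Round 6 (k=7): L=58 R=239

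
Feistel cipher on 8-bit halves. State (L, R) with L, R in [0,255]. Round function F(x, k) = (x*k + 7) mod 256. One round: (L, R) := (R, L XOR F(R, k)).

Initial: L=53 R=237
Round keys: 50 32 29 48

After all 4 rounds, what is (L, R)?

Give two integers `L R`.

Round 1 (k=50): L=237 R=100
Round 2 (k=32): L=100 R=106
Round 3 (k=29): L=106 R=109
Round 4 (k=48): L=109 R=29

Answer: 109 29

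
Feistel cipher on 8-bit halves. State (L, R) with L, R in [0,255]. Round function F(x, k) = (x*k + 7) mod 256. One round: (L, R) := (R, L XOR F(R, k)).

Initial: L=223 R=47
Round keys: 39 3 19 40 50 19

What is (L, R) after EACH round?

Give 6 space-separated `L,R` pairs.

Answer: 47,239 239,251 251,71 71,228 228,200 200,59

Derivation:
Round 1 (k=39): L=47 R=239
Round 2 (k=3): L=239 R=251
Round 3 (k=19): L=251 R=71
Round 4 (k=40): L=71 R=228
Round 5 (k=50): L=228 R=200
Round 6 (k=19): L=200 R=59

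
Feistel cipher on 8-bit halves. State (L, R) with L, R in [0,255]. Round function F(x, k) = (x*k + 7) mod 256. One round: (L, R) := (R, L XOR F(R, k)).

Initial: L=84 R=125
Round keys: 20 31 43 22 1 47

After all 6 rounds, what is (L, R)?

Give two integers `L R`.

Round 1 (k=20): L=125 R=159
Round 2 (k=31): L=159 R=53
Round 3 (k=43): L=53 R=113
Round 4 (k=22): L=113 R=136
Round 5 (k=1): L=136 R=254
Round 6 (k=47): L=254 R=33

Answer: 254 33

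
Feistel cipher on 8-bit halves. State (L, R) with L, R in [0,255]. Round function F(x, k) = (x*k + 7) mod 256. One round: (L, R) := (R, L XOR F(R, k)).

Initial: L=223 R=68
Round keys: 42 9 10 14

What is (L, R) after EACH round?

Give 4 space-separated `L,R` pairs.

Answer: 68,240 240,51 51,245 245,94

Derivation:
Round 1 (k=42): L=68 R=240
Round 2 (k=9): L=240 R=51
Round 3 (k=10): L=51 R=245
Round 4 (k=14): L=245 R=94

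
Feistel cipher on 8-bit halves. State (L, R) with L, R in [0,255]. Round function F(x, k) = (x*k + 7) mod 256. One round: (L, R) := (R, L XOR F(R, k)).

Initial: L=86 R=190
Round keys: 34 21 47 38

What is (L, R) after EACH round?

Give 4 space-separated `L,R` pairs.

Answer: 190,21 21,126 126,60 60,145

Derivation:
Round 1 (k=34): L=190 R=21
Round 2 (k=21): L=21 R=126
Round 3 (k=47): L=126 R=60
Round 4 (k=38): L=60 R=145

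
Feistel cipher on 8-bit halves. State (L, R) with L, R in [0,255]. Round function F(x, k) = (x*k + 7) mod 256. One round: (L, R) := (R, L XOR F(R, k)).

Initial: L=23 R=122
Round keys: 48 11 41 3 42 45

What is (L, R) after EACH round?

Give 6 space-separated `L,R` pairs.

Answer: 122,240 240,45 45,204 204,70 70,79 79,172

Derivation:
Round 1 (k=48): L=122 R=240
Round 2 (k=11): L=240 R=45
Round 3 (k=41): L=45 R=204
Round 4 (k=3): L=204 R=70
Round 5 (k=42): L=70 R=79
Round 6 (k=45): L=79 R=172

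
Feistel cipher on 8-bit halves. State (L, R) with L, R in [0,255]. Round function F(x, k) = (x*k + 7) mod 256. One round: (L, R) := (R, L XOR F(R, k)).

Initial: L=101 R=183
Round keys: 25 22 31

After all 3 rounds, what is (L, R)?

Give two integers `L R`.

Round 1 (k=25): L=183 R=131
Round 2 (k=22): L=131 R=254
Round 3 (k=31): L=254 R=74

Answer: 254 74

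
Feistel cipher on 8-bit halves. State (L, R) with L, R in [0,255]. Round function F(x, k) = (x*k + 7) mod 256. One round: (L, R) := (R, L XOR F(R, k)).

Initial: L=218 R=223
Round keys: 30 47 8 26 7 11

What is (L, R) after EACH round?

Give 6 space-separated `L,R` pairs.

Round 1 (k=30): L=223 R=243
Round 2 (k=47): L=243 R=123
Round 3 (k=8): L=123 R=44
Round 4 (k=26): L=44 R=4
Round 5 (k=7): L=4 R=15
Round 6 (k=11): L=15 R=168

Answer: 223,243 243,123 123,44 44,4 4,15 15,168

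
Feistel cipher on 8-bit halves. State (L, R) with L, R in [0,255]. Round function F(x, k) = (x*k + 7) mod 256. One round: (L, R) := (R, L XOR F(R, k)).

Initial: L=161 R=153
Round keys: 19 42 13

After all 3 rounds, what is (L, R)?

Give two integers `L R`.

Answer: 156 48

Derivation:
Round 1 (k=19): L=153 R=195
Round 2 (k=42): L=195 R=156
Round 3 (k=13): L=156 R=48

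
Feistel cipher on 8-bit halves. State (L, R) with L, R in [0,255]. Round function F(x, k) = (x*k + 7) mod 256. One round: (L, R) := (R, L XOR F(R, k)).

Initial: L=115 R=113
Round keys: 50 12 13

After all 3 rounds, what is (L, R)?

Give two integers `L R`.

Answer: 142 87

Derivation:
Round 1 (k=50): L=113 R=106
Round 2 (k=12): L=106 R=142
Round 3 (k=13): L=142 R=87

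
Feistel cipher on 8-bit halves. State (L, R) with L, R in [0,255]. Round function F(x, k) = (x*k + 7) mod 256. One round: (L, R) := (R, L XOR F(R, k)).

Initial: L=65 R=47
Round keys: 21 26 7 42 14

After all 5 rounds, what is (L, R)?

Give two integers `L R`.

Round 1 (k=21): L=47 R=163
Round 2 (k=26): L=163 R=186
Round 3 (k=7): L=186 R=190
Round 4 (k=42): L=190 R=137
Round 5 (k=14): L=137 R=59

Answer: 137 59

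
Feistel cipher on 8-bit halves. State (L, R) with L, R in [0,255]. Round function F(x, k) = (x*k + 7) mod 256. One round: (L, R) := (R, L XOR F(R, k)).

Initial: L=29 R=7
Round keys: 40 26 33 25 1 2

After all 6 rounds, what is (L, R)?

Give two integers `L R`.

Round 1 (k=40): L=7 R=2
Round 2 (k=26): L=2 R=60
Round 3 (k=33): L=60 R=193
Round 4 (k=25): L=193 R=220
Round 5 (k=1): L=220 R=34
Round 6 (k=2): L=34 R=151

Answer: 34 151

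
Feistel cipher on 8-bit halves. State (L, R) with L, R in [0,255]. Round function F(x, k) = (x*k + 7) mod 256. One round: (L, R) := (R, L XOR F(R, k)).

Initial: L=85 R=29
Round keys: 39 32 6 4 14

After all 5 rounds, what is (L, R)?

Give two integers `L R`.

Round 1 (k=39): L=29 R=39
Round 2 (k=32): L=39 R=250
Round 3 (k=6): L=250 R=196
Round 4 (k=4): L=196 R=237
Round 5 (k=14): L=237 R=57

Answer: 237 57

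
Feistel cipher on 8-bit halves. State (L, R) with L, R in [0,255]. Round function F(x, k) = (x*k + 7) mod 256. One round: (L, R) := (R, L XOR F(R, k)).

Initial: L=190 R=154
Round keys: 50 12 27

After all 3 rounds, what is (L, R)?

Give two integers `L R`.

Answer: 89 207

Derivation:
Round 1 (k=50): L=154 R=165
Round 2 (k=12): L=165 R=89
Round 3 (k=27): L=89 R=207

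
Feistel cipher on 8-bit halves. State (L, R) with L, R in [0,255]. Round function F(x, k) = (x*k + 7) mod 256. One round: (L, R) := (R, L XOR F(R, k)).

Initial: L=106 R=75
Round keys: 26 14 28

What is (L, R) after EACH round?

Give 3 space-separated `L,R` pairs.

Round 1 (k=26): L=75 R=207
Round 2 (k=14): L=207 R=18
Round 3 (k=28): L=18 R=48

Answer: 75,207 207,18 18,48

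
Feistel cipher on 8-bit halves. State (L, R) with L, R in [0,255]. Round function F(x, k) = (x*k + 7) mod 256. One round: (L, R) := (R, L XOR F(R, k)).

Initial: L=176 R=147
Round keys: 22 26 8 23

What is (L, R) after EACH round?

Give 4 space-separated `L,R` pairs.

Round 1 (k=22): L=147 R=25
Round 2 (k=26): L=25 R=2
Round 3 (k=8): L=2 R=14
Round 4 (k=23): L=14 R=75

Answer: 147,25 25,2 2,14 14,75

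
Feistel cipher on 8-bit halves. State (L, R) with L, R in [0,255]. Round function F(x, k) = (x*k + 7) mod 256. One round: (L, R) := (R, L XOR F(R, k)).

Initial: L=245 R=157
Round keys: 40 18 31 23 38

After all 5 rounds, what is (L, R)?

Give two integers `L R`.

Round 1 (k=40): L=157 R=122
Round 2 (k=18): L=122 R=6
Round 3 (k=31): L=6 R=187
Round 4 (k=23): L=187 R=210
Round 5 (k=38): L=210 R=136

Answer: 210 136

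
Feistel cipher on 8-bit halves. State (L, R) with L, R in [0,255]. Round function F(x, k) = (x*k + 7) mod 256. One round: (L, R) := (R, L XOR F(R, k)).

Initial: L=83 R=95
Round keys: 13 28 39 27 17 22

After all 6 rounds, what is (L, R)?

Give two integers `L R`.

Answer: 122 98

Derivation:
Round 1 (k=13): L=95 R=137
Round 2 (k=28): L=137 R=92
Round 3 (k=39): L=92 R=130
Round 4 (k=27): L=130 R=225
Round 5 (k=17): L=225 R=122
Round 6 (k=22): L=122 R=98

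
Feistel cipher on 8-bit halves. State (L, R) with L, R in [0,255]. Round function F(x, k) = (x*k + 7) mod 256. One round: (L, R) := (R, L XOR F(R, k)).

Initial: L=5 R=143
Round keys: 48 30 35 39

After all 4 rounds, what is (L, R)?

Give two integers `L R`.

Answer: 217 58

Derivation:
Round 1 (k=48): L=143 R=210
Round 2 (k=30): L=210 R=44
Round 3 (k=35): L=44 R=217
Round 4 (k=39): L=217 R=58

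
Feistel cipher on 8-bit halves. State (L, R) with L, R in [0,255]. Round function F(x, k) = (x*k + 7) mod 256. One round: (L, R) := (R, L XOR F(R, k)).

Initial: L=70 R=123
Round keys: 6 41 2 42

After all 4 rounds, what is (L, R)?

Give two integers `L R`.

Round 1 (k=6): L=123 R=175
Round 2 (k=41): L=175 R=117
Round 3 (k=2): L=117 R=94
Round 4 (k=42): L=94 R=6

Answer: 94 6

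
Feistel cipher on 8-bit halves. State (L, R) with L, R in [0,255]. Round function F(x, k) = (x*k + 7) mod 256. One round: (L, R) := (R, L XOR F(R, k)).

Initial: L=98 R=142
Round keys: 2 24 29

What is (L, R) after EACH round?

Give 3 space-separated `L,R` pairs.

Round 1 (k=2): L=142 R=65
Round 2 (k=24): L=65 R=145
Round 3 (k=29): L=145 R=53

Answer: 142,65 65,145 145,53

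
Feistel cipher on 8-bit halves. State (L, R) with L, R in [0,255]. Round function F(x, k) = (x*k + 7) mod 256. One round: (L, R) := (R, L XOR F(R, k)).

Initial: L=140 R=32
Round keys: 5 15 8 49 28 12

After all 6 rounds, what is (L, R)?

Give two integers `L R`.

Answer: 167 228

Derivation:
Round 1 (k=5): L=32 R=43
Round 2 (k=15): L=43 R=172
Round 3 (k=8): L=172 R=76
Round 4 (k=49): L=76 R=63
Round 5 (k=28): L=63 R=167
Round 6 (k=12): L=167 R=228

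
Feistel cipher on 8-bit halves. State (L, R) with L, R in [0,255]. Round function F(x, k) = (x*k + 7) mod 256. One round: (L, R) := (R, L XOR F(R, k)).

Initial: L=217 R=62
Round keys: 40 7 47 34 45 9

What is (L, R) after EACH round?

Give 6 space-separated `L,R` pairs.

Round 1 (k=40): L=62 R=110
Round 2 (k=7): L=110 R=55
Round 3 (k=47): L=55 R=78
Round 4 (k=34): L=78 R=84
Round 5 (k=45): L=84 R=133
Round 6 (k=9): L=133 R=224

Answer: 62,110 110,55 55,78 78,84 84,133 133,224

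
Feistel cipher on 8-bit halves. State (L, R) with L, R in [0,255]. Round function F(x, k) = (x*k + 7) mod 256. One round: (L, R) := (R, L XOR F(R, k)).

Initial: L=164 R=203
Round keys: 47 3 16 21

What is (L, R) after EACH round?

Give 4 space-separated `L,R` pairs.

Round 1 (k=47): L=203 R=232
Round 2 (k=3): L=232 R=116
Round 3 (k=16): L=116 R=175
Round 4 (k=21): L=175 R=22

Answer: 203,232 232,116 116,175 175,22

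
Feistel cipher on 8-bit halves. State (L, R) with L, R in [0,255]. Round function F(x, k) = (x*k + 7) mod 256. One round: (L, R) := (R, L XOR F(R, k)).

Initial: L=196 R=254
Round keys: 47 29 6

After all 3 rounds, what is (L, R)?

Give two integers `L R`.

Answer: 158 214

Derivation:
Round 1 (k=47): L=254 R=109
Round 2 (k=29): L=109 R=158
Round 3 (k=6): L=158 R=214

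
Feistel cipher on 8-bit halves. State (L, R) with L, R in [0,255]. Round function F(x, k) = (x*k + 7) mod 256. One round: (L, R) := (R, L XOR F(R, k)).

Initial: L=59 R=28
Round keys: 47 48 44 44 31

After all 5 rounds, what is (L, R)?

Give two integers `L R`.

Answer: 48 108

Derivation:
Round 1 (k=47): L=28 R=16
Round 2 (k=48): L=16 R=27
Round 3 (k=44): L=27 R=187
Round 4 (k=44): L=187 R=48
Round 5 (k=31): L=48 R=108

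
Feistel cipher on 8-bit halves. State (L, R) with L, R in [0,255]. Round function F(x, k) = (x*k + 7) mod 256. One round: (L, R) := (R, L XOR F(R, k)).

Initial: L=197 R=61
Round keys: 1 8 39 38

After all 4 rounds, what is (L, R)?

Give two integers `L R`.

Round 1 (k=1): L=61 R=129
Round 2 (k=8): L=129 R=50
Round 3 (k=39): L=50 R=36
Round 4 (k=38): L=36 R=109

Answer: 36 109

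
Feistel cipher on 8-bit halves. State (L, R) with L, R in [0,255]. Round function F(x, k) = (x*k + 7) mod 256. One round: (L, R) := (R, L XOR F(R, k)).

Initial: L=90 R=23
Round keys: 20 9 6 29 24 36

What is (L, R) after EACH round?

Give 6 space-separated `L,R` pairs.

Answer: 23,137 137,207 207,104 104,0 0,111 111,163

Derivation:
Round 1 (k=20): L=23 R=137
Round 2 (k=9): L=137 R=207
Round 3 (k=6): L=207 R=104
Round 4 (k=29): L=104 R=0
Round 5 (k=24): L=0 R=111
Round 6 (k=36): L=111 R=163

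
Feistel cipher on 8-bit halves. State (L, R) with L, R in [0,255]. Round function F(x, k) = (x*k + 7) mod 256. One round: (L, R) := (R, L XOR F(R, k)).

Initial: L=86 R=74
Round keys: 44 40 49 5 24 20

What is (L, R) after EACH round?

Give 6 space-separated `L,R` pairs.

Round 1 (k=44): L=74 R=233
Round 2 (k=40): L=233 R=37
Round 3 (k=49): L=37 R=245
Round 4 (k=5): L=245 R=245
Round 5 (k=24): L=245 R=10
Round 6 (k=20): L=10 R=58

Answer: 74,233 233,37 37,245 245,245 245,10 10,58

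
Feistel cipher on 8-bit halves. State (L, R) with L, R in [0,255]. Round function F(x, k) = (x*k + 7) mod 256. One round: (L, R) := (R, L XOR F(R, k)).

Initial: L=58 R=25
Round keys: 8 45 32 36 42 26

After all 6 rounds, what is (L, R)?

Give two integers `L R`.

Answer: 129 175

Derivation:
Round 1 (k=8): L=25 R=245
Round 2 (k=45): L=245 R=1
Round 3 (k=32): L=1 R=210
Round 4 (k=36): L=210 R=142
Round 5 (k=42): L=142 R=129
Round 6 (k=26): L=129 R=175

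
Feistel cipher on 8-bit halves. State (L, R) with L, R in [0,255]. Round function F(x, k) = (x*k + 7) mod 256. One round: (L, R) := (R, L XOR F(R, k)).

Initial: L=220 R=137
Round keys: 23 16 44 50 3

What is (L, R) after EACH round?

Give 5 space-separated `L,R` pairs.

Round 1 (k=23): L=137 R=138
Round 2 (k=16): L=138 R=46
Round 3 (k=44): L=46 R=101
Round 4 (k=50): L=101 R=239
Round 5 (k=3): L=239 R=177

Answer: 137,138 138,46 46,101 101,239 239,177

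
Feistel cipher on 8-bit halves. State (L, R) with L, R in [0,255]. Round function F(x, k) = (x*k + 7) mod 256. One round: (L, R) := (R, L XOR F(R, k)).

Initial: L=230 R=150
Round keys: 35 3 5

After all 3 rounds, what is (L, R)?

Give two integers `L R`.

Answer: 194 190

Derivation:
Round 1 (k=35): L=150 R=111
Round 2 (k=3): L=111 R=194
Round 3 (k=5): L=194 R=190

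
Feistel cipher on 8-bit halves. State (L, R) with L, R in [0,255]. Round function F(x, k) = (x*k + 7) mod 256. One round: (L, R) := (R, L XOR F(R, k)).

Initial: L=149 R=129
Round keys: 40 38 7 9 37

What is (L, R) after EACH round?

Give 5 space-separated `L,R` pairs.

Round 1 (k=40): L=129 R=186
Round 2 (k=38): L=186 R=34
Round 3 (k=7): L=34 R=79
Round 4 (k=9): L=79 R=236
Round 5 (k=37): L=236 R=108

Answer: 129,186 186,34 34,79 79,236 236,108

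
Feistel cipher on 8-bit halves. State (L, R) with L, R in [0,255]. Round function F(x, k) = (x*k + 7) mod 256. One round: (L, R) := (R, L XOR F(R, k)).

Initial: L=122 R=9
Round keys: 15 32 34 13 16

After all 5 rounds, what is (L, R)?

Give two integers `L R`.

Round 1 (k=15): L=9 R=244
Round 2 (k=32): L=244 R=142
Round 3 (k=34): L=142 R=23
Round 4 (k=13): L=23 R=188
Round 5 (k=16): L=188 R=208

Answer: 188 208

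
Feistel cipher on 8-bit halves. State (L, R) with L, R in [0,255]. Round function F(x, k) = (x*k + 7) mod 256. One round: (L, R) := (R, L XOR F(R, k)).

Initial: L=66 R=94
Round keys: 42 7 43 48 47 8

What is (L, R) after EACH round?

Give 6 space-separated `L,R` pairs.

Round 1 (k=42): L=94 R=49
Round 2 (k=7): L=49 R=0
Round 3 (k=43): L=0 R=54
Round 4 (k=48): L=54 R=39
Round 5 (k=47): L=39 R=6
Round 6 (k=8): L=6 R=16

Answer: 94,49 49,0 0,54 54,39 39,6 6,16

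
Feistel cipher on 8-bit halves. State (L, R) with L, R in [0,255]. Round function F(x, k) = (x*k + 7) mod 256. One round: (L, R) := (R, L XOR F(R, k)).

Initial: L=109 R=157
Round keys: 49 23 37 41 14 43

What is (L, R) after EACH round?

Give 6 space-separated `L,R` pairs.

Answer: 157,121 121,123 123,183 183,45 45,202 202,216

Derivation:
Round 1 (k=49): L=157 R=121
Round 2 (k=23): L=121 R=123
Round 3 (k=37): L=123 R=183
Round 4 (k=41): L=183 R=45
Round 5 (k=14): L=45 R=202
Round 6 (k=43): L=202 R=216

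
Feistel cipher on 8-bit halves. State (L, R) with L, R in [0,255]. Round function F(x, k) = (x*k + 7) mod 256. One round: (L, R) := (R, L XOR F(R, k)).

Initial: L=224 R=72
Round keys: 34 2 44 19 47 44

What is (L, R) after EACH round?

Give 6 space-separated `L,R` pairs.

Round 1 (k=34): L=72 R=119
Round 2 (k=2): L=119 R=189
Round 3 (k=44): L=189 R=244
Round 4 (k=19): L=244 R=158
Round 5 (k=47): L=158 R=253
Round 6 (k=44): L=253 R=29

Answer: 72,119 119,189 189,244 244,158 158,253 253,29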